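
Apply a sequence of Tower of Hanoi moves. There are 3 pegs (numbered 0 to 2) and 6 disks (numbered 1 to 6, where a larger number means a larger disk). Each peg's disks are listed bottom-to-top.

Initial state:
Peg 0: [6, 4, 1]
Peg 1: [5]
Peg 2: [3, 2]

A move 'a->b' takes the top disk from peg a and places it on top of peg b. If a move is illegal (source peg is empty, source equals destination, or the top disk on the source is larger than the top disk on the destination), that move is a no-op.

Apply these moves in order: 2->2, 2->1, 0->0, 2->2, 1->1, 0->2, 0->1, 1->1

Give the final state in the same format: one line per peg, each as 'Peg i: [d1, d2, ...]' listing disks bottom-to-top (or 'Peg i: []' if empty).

After move 1 (2->2):
Peg 0: [6, 4, 1]
Peg 1: [5]
Peg 2: [3, 2]

After move 2 (2->1):
Peg 0: [6, 4, 1]
Peg 1: [5, 2]
Peg 2: [3]

After move 3 (0->0):
Peg 0: [6, 4, 1]
Peg 1: [5, 2]
Peg 2: [3]

After move 4 (2->2):
Peg 0: [6, 4, 1]
Peg 1: [5, 2]
Peg 2: [3]

After move 5 (1->1):
Peg 0: [6, 4, 1]
Peg 1: [5, 2]
Peg 2: [3]

After move 6 (0->2):
Peg 0: [6, 4]
Peg 1: [5, 2]
Peg 2: [3, 1]

After move 7 (0->1):
Peg 0: [6, 4]
Peg 1: [5, 2]
Peg 2: [3, 1]

After move 8 (1->1):
Peg 0: [6, 4]
Peg 1: [5, 2]
Peg 2: [3, 1]

Answer: Peg 0: [6, 4]
Peg 1: [5, 2]
Peg 2: [3, 1]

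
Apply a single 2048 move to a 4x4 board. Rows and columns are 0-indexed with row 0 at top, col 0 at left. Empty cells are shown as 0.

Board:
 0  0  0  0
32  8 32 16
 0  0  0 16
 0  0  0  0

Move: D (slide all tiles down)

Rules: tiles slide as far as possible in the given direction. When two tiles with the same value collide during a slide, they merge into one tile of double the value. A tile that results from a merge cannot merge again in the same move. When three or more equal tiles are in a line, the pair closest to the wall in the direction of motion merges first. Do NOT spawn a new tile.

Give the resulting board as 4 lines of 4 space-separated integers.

Slide down:
col 0: [0, 32, 0, 0] -> [0, 0, 0, 32]
col 1: [0, 8, 0, 0] -> [0, 0, 0, 8]
col 2: [0, 32, 0, 0] -> [0, 0, 0, 32]
col 3: [0, 16, 16, 0] -> [0, 0, 0, 32]

Answer:  0  0  0  0
 0  0  0  0
 0  0  0  0
32  8 32 32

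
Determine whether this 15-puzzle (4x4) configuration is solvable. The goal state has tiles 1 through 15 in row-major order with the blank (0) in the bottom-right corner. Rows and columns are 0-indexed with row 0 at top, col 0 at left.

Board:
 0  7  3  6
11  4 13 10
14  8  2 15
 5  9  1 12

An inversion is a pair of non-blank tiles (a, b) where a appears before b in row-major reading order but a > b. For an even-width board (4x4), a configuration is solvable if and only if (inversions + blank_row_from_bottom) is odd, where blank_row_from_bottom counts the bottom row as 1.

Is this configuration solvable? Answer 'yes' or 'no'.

Answer: yes

Derivation:
Inversions: 49
Blank is in row 0 (0-indexed from top), which is row 4 counting from the bottom (bottom = 1).
49 + 4 = 53, which is odd, so the puzzle is solvable.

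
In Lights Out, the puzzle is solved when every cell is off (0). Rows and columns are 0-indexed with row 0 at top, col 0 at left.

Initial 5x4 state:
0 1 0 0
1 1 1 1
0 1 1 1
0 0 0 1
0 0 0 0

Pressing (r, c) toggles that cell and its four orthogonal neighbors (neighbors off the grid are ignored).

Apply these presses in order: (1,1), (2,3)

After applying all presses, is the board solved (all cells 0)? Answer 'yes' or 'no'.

After press 1 at (1,1):
0 0 0 0
0 0 0 1
0 0 1 1
0 0 0 1
0 0 0 0

After press 2 at (2,3):
0 0 0 0
0 0 0 0
0 0 0 0
0 0 0 0
0 0 0 0

Lights still on: 0

Answer: yes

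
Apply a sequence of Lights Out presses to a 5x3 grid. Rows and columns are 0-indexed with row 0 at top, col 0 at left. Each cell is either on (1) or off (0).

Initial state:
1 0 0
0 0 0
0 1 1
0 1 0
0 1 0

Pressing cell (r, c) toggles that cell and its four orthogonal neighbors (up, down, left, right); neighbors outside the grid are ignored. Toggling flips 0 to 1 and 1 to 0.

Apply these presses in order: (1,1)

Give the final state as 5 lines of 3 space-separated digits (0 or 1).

Answer: 1 1 0
1 1 1
0 0 1
0 1 0
0 1 0

Derivation:
After press 1 at (1,1):
1 1 0
1 1 1
0 0 1
0 1 0
0 1 0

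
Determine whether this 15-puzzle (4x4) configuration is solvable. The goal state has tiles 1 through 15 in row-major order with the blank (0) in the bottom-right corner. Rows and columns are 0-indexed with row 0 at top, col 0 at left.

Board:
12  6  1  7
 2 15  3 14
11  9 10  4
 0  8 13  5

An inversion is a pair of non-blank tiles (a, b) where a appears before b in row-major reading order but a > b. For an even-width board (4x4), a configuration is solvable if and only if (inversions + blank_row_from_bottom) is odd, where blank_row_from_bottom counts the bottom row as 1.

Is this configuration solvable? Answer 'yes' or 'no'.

Inversions: 49
Blank is in row 3 (0-indexed from top), which is row 1 counting from the bottom (bottom = 1).
49 + 1 = 50, which is even, so the puzzle is not solvable.

Answer: no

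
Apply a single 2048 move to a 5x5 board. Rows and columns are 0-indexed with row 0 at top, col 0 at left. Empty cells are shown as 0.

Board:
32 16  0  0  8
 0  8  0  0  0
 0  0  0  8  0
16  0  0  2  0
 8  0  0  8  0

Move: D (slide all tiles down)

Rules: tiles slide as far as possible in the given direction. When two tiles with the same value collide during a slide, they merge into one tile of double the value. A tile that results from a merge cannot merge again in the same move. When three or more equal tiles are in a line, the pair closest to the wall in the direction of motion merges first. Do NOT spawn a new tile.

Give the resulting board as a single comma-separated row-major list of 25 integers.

Slide down:
col 0: [32, 0, 0, 16, 8] -> [0, 0, 32, 16, 8]
col 1: [16, 8, 0, 0, 0] -> [0, 0, 0, 16, 8]
col 2: [0, 0, 0, 0, 0] -> [0, 0, 0, 0, 0]
col 3: [0, 0, 8, 2, 8] -> [0, 0, 8, 2, 8]
col 4: [8, 0, 0, 0, 0] -> [0, 0, 0, 0, 8]

Answer: 0, 0, 0, 0, 0, 0, 0, 0, 0, 0, 32, 0, 0, 8, 0, 16, 16, 0, 2, 0, 8, 8, 0, 8, 8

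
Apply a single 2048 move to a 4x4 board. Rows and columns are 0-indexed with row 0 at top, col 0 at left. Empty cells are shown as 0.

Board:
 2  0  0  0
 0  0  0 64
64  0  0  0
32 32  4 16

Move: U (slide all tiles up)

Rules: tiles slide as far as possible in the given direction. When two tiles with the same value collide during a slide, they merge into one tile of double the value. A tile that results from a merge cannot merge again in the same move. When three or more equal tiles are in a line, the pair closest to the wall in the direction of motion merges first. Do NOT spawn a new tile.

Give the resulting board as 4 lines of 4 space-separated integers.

Answer:  2 32  4 64
64  0  0 16
32  0  0  0
 0  0  0  0

Derivation:
Slide up:
col 0: [2, 0, 64, 32] -> [2, 64, 32, 0]
col 1: [0, 0, 0, 32] -> [32, 0, 0, 0]
col 2: [0, 0, 0, 4] -> [4, 0, 0, 0]
col 3: [0, 64, 0, 16] -> [64, 16, 0, 0]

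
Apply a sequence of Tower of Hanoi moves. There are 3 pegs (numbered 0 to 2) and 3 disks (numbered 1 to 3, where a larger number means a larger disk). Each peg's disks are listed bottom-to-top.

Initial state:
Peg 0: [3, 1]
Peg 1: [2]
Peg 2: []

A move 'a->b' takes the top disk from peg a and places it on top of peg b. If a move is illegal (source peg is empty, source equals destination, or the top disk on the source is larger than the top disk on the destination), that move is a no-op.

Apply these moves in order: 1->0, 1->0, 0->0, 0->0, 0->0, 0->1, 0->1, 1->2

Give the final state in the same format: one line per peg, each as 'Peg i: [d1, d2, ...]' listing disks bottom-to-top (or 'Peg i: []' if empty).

Answer: Peg 0: [3]
Peg 1: [2]
Peg 2: [1]

Derivation:
After move 1 (1->0):
Peg 0: [3, 1]
Peg 1: [2]
Peg 2: []

After move 2 (1->0):
Peg 0: [3, 1]
Peg 1: [2]
Peg 2: []

After move 3 (0->0):
Peg 0: [3, 1]
Peg 1: [2]
Peg 2: []

After move 4 (0->0):
Peg 0: [3, 1]
Peg 1: [2]
Peg 2: []

After move 5 (0->0):
Peg 0: [3, 1]
Peg 1: [2]
Peg 2: []

After move 6 (0->1):
Peg 0: [3]
Peg 1: [2, 1]
Peg 2: []

After move 7 (0->1):
Peg 0: [3]
Peg 1: [2, 1]
Peg 2: []

After move 8 (1->2):
Peg 0: [3]
Peg 1: [2]
Peg 2: [1]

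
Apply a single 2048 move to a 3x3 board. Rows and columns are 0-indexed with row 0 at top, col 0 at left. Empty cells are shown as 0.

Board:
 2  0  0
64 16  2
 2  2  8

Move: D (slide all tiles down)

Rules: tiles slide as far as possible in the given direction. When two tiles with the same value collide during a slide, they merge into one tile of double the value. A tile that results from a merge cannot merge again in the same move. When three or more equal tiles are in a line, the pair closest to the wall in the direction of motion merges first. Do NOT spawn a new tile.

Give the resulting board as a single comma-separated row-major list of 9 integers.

Slide down:
col 0: [2, 64, 2] -> [2, 64, 2]
col 1: [0, 16, 2] -> [0, 16, 2]
col 2: [0, 2, 8] -> [0, 2, 8]

Answer: 2, 0, 0, 64, 16, 2, 2, 2, 8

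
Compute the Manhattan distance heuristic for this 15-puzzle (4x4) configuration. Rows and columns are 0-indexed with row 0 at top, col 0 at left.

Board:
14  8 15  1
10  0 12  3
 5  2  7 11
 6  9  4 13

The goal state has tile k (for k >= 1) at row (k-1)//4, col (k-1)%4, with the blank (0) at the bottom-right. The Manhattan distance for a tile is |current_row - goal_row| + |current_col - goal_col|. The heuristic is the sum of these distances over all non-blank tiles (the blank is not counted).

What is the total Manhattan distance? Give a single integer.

Answer: 36

Derivation:
Tile 14: (0,0)->(3,1) = 4
Tile 8: (0,1)->(1,3) = 3
Tile 15: (0,2)->(3,2) = 3
Tile 1: (0,3)->(0,0) = 3
Tile 10: (1,0)->(2,1) = 2
Tile 12: (1,2)->(2,3) = 2
Tile 3: (1,3)->(0,2) = 2
Tile 5: (2,0)->(1,0) = 1
Tile 2: (2,1)->(0,1) = 2
Tile 7: (2,2)->(1,2) = 1
Tile 11: (2,3)->(2,2) = 1
Tile 6: (3,0)->(1,1) = 3
Tile 9: (3,1)->(2,0) = 2
Tile 4: (3,2)->(0,3) = 4
Tile 13: (3,3)->(3,0) = 3
Sum: 4 + 3 + 3 + 3 + 2 + 2 + 2 + 1 + 2 + 1 + 1 + 3 + 2 + 4 + 3 = 36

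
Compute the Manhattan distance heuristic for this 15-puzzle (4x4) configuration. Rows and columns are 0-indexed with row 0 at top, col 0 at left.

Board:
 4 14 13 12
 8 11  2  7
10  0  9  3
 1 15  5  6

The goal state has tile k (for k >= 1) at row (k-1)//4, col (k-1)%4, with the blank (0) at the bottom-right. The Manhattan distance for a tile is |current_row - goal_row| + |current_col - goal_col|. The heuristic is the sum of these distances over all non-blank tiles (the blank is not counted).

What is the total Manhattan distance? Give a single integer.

Answer: 39

Derivation:
Tile 4: (0,0)->(0,3) = 3
Tile 14: (0,1)->(3,1) = 3
Tile 13: (0,2)->(3,0) = 5
Tile 12: (0,3)->(2,3) = 2
Tile 8: (1,0)->(1,3) = 3
Tile 11: (1,1)->(2,2) = 2
Tile 2: (1,2)->(0,1) = 2
Tile 7: (1,3)->(1,2) = 1
Tile 10: (2,0)->(2,1) = 1
Tile 9: (2,2)->(2,0) = 2
Tile 3: (2,3)->(0,2) = 3
Tile 1: (3,0)->(0,0) = 3
Tile 15: (3,1)->(3,2) = 1
Tile 5: (3,2)->(1,0) = 4
Tile 6: (3,3)->(1,1) = 4
Sum: 3 + 3 + 5 + 2 + 3 + 2 + 2 + 1 + 1 + 2 + 3 + 3 + 1 + 4 + 4 = 39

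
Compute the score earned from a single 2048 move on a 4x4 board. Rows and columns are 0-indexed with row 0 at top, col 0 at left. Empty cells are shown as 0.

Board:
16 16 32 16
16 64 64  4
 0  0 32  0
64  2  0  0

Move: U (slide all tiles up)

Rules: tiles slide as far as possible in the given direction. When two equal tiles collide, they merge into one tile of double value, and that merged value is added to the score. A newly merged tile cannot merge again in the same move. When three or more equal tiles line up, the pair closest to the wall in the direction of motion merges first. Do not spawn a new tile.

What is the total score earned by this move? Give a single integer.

Slide up:
col 0: [16, 16, 0, 64] -> [32, 64, 0, 0]  score +32 (running 32)
col 1: [16, 64, 0, 2] -> [16, 64, 2, 0]  score +0 (running 32)
col 2: [32, 64, 32, 0] -> [32, 64, 32, 0]  score +0 (running 32)
col 3: [16, 4, 0, 0] -> [16, 4, 0, 0]  score +0 (running 32)
Board after move:
32 16 32 16
64 64 64  4
 0  2 32  0
 0  0  0  0

Answer: 32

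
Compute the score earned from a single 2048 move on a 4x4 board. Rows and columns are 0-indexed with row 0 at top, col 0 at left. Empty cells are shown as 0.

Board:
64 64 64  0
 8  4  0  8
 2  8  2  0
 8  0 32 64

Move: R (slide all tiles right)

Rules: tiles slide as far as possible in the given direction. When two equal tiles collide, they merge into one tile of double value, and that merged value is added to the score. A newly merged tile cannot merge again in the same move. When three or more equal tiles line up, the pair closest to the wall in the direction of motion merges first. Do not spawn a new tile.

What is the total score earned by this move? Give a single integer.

Answer: 128

Derivation:
Slide right:
row 0: [64, 64, 64, 0] -> [0, 0, 64, 128]  score +128 (running 128)
row 1: [8, 4, 0, 8] -> [0, 8, 4, 8]  score +0 (running 128)
row 2: [2, 8, 2, 0] -> [0, 2, 8, 2]  score +0 (running 128)
row 3: [8, 0, 32, 64] -> [0, 8, 32, 64]  score +0 (running 128)
Board after move:
  0   0  64 128
  0   8   4   8
  0   2   8   2
  0   8  32  64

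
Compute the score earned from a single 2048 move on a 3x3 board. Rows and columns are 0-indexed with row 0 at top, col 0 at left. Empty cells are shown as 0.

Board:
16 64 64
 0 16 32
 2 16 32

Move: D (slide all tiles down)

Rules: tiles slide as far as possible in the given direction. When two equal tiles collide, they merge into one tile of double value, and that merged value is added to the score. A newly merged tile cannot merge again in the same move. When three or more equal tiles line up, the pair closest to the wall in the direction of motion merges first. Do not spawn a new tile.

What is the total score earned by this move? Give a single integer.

Slide down:
col 0: [16, 0, 2] -> [0, 16, 2]  score +0 (running 0)
col 1: [64, 16, 16] -> [0, 64, 32]  score +32 (running 32)
col 2: [64, 32, 32] -> [0, 64, 64]  score +64 (running 96)
Board after move:
 0  0  0
16 64 64
 2 32 64

Answer: 96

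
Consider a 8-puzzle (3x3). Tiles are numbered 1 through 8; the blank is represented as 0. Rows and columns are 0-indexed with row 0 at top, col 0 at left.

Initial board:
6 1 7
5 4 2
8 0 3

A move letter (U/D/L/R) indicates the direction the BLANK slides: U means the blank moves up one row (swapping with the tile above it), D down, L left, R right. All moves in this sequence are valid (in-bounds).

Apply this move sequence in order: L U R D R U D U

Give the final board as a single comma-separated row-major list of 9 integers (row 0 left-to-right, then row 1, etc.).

Answer: 6, 1, 7, 4, 8, 0, 5, 3, 2

Derivation:
After move 1 (L):
6 1 7
5 4 2
0 8 3

After move 2 (U):
6 1 7
0 4 2
5 8 3

After move 3 (R):
6 1 7
4 0 2
5 8 3

After move 4 (D):
6 1 7
4 8 2
5 0 3

After move 5 (R):
6 1 7
4 8 2
5 3 0

After move 6 (U):
6 1 7
4 8 0
5 3 2

After move 7 (D):
6 1 7
4 8 2
5 3 0

After move 8 (U):
6 1 7
4 8 0
5 3 2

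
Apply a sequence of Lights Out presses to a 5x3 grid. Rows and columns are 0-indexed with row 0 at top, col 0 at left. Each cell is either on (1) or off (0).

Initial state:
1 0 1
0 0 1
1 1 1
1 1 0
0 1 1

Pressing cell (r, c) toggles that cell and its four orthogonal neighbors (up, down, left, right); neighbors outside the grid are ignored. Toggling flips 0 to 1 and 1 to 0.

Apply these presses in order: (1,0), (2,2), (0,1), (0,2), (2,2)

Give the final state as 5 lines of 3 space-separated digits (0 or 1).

After press 1 at (1,0):
0 0 1
1 1 1
0 1 1
1 1 0
0 1 1

After press 2 at (2,2):
0 0 1
1 1 0
0 0 0
1 1 1
0 1 1

After press 3 at (0,1):
1 1 0
1 0 0
0 0 0
1 1 1
0 1 1

After press 4 at (0,2):
1 0 1
1 0 1
0 0 0
1 1 1
0 1 1

After press 5 at (2,2):
1 0 1
1 0 0
0 1 1
1 1 0
0 1 1

Answer: 1 0 1
1 0 0
0 1 1
1 1 0
0 1 1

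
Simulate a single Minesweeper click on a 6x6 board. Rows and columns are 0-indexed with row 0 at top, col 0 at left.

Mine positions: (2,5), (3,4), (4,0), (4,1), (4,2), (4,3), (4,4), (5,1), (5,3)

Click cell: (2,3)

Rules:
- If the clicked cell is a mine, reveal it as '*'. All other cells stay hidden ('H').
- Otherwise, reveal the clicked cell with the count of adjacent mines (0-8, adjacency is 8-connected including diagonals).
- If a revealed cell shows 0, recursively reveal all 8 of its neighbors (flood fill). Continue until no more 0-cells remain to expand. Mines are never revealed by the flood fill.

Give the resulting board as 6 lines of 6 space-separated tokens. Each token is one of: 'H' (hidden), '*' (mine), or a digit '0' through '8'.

H H H H H H
H H H H H H
H H H 1 H H
H H H H H H
H H H H H H
H H H H H H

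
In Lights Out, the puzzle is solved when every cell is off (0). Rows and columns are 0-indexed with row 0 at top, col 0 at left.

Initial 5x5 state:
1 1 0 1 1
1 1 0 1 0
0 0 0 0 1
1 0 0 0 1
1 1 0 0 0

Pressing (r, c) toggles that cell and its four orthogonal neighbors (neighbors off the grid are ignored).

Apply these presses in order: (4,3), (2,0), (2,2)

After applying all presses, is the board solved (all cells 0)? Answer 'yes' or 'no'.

After press 1 at (4,3):
1 1 0 1 1
1 1 0 1 0
0 0 0 0 1
1 0 0 1 1
1 1 1 1 1

After press 2 at (2,0):
1 1 0 1 1
0 1 0 1 0
1 1 0 0 1
0 0 0 1 1
1 1 1 1 1

After press 3 at (2,2):
1 1 0 1 1
0 1 1 1 0
1 0 1 1 1
0 0 1 1 1
1 1 1 1 1

Lights still on: 19

Answer: no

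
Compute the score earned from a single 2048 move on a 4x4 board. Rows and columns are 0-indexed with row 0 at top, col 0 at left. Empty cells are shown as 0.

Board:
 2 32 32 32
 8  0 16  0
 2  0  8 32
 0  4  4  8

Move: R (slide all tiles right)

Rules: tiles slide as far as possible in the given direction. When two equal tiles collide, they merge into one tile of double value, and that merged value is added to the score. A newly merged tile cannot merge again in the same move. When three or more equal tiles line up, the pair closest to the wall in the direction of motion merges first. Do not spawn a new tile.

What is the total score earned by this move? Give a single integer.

Slide right:
row 0: [2, 32, 32, 32] -> [0, 2, 32, 64]  score +64 (running 64)
row 1: [8, 0, 16, 0] -> [0, 0, 8, 16]  score +0 (running 64)
row 2: [2, 0, 8, 32] -> [0, 2, 8, 32]  score +0 (running 64)
row 3: [0, 4, 4, 8] -> [0, 0, 8, 8]  score +8 (running 72)
Board after move:
 0  2 32 64
 0  0  8 16
 0  2  8 32
 0  0  8  8

Answer: 72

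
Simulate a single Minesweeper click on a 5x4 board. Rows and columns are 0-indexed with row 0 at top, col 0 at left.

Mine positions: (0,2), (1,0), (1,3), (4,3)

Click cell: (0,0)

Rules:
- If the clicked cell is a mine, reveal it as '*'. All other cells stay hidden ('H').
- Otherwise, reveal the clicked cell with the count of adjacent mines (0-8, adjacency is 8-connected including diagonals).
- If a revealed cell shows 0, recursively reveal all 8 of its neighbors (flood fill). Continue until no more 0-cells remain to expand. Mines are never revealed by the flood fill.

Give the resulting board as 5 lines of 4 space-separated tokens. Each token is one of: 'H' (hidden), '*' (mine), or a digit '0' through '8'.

1 H H H
H H H H
H H H H
H H H H
H H H H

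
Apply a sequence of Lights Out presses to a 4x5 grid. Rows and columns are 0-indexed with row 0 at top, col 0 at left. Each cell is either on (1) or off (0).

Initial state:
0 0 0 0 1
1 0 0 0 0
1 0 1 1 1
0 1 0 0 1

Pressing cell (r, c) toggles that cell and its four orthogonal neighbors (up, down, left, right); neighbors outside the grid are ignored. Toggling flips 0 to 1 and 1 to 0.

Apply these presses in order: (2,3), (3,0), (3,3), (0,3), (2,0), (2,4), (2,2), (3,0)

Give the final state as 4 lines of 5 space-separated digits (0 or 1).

Answer: 0 0 1 1 0
0 0 1 0 1
0 0 1 1 1
1 1 0 0 1

Derivation:
After press 1 at (2,3):
0 0 0 0 1
1 0 0 1 0
1 0 0 0 0
0 1 0 1 1

After press 2 at (3,0):
0 0 0 0 1
1 0 0 1 0
0 0 0 0 0
1 0 0 1 1

After press 3 at (3,3):
0 0 0 0 1
1 0 0 1 0
0 0 0 1 0
1 0 1 0 0

After press 4 at (0,3):
0 0 1 1 0
1 0 0 0 0
0 0 0 1 0
1 0 1 0 0

After press 5 at (2,0):
0 0 1 1 0
0 0 0 0 0
1 1 0 1 0
0 0 1 0 0

After press 6 at (2,4):
0 0 1 1 0
0 0 0 0 1
1 1 0 0 1
0 0 1 0 1

After press 7 at (2,2):
0 0 1 1 0
0 0 1 0 1
1 0 1 1 1
0 0 0 0 1

After press 8 at (3,0):
0 0 1 1 0
0 0 1 0 1
0 0 1 1 1
1 1 0 0 1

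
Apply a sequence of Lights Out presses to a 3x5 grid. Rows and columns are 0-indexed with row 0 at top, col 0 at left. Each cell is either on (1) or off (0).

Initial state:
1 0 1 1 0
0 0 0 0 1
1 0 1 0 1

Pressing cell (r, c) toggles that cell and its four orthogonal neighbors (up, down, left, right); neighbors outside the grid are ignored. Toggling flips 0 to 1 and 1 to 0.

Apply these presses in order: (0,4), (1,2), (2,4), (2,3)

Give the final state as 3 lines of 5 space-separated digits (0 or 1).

After press 1 at (0,4):
1 0 1 0 1
0 0 0 0 0
1 0 1 0 1

After press 2 at (1,2):
1 0 0 0 1
0 1 1 1 0
1 0 0 0 1

After press 3 at (2,4):
1 0 0 0 1
0 1 1 1 1
1 0 0 1 0

After press 4 at (2,3):
1 0 0 0 1
0 1 1 0 1
1 0 1 0 1

Answer: 1 0 0 0 1
0 1 1 0 1
1 0 1 0 1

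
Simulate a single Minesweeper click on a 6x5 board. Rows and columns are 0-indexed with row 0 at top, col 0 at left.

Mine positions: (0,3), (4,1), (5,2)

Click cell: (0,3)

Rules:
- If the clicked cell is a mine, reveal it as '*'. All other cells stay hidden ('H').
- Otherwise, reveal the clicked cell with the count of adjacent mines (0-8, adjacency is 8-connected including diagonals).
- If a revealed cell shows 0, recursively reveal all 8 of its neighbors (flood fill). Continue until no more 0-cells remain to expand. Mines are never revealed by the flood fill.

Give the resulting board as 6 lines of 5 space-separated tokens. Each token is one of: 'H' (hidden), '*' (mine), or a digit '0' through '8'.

H H H * H
H H H H H
H H H H H
H H H H H
H H H H H
H H H H H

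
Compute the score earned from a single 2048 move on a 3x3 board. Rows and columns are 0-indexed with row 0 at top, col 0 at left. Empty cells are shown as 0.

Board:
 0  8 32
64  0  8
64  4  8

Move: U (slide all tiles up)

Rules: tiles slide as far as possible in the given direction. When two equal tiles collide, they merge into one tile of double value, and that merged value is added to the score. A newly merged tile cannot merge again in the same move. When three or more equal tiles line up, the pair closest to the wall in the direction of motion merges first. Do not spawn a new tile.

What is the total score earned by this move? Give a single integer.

Slide up:
col 0: [0, 64, 64] -> [128, 0, 0]  score +128 (running 128)
col 1: [8, 0, 4] -> [8, 4, 0]  score +0 (running 128)
col 2: [32, 8, 8] -> [32, 16, 0]  score +16 (running 144)
Board after move:
128   8  32
  0   4  16
  0   0   0

Answer: 144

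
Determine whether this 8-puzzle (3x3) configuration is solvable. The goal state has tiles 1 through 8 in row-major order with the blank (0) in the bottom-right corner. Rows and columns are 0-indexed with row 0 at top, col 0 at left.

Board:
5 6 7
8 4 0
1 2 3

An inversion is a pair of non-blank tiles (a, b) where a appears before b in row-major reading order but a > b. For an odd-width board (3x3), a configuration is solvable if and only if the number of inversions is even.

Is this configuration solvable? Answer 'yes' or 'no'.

Answer: no

Derivation:
Inversions (pairs i<j in row-major order where tile[i] > tile[j] > 0): 19
19 is odd, so the puzzle is not solvable.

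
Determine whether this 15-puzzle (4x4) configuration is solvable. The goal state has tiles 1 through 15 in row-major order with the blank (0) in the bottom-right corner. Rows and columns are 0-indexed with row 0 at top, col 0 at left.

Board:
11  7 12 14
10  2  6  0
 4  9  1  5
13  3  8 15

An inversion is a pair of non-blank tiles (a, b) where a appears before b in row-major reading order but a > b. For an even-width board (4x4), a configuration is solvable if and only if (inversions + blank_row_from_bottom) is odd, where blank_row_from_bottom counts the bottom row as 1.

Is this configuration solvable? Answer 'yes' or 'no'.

Answer: no

Derivation:
Inversions: 57
Blank is in row 1 (0-indexed from top), which is row 3 counting from the bottom (bottom = 1).
57 + 3 = 60, which is even, so the puzzle is not solvable.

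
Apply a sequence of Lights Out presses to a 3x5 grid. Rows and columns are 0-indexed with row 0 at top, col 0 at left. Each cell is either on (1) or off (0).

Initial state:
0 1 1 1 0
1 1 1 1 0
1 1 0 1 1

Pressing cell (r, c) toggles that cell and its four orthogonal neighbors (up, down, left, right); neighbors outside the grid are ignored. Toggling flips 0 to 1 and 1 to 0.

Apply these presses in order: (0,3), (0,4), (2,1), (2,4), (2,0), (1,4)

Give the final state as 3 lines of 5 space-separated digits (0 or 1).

After press 1 at (0,3):
0 1 0 0 1
1 1 1 0 0
1 1 0 1 1

After press 2 at (0,4):
0 1 0 1 0
1 1 1 0 1
1 1 0 1 1

After press 3 at (2,1):
0 1 0 1 0
1 0 1 0 1
0 0 1 1 1

After press 4 at (2,4):
0 1 0 1 0
1 0 1 0 0
0 0 1 0 0

After press 5 at (2,0):
0 1 0 1 0
0 0 1 0 0
1 1 1 0 0

After press 6 at (1,4):
0 1 0 1 1
0 0 1 1 1
1 1 1 0 1

Answer: 0 1 0 1 1
0 0 1 1 1
1 1 1 0 1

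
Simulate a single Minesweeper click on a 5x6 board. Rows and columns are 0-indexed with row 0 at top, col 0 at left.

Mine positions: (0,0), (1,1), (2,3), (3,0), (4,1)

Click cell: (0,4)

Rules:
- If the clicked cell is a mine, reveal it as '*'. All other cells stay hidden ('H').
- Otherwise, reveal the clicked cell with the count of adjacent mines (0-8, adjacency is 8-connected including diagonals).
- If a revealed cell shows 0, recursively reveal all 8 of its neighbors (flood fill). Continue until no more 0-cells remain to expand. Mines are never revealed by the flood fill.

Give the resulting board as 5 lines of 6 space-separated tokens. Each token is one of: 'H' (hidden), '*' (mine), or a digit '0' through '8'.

H H 1 0 0 0
H H 2 1 1 0
H H H H 1 0
H H 2 1 1 0
H H 1 0 0 0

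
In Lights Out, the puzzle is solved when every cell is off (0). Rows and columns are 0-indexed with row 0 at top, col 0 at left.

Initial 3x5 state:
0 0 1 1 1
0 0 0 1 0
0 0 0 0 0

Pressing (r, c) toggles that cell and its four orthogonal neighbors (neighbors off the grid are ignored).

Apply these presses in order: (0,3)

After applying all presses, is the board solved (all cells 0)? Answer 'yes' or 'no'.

After press 1 at (0,3):
0 0 0 0 0
0 0 0 0 0
0 0 0 0 0

Lights still on: 0

Answer: yes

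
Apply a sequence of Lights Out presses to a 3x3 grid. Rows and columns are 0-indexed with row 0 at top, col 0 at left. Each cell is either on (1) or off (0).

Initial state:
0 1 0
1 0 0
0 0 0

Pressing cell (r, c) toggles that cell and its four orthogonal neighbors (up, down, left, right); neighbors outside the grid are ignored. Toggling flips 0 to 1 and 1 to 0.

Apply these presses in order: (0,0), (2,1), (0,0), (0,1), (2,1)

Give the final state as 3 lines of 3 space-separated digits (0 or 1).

Answer: 1 0 1
1 1 0
0 0 0

Derivation:
After press 1 at (0,0):
1 0 0
0 0 0
0 0 0

After press 2 at (2,1):
1 0 0
0 1 0
1 1 1

After press 3 at (0,0):
0 1 0
1 1 0
1 1 1

After press 4 at (0,1):
1 0 1
1 0 0
1 1 1

After press 5 at (2,1):
1 0 1
1 1 0
0 0 0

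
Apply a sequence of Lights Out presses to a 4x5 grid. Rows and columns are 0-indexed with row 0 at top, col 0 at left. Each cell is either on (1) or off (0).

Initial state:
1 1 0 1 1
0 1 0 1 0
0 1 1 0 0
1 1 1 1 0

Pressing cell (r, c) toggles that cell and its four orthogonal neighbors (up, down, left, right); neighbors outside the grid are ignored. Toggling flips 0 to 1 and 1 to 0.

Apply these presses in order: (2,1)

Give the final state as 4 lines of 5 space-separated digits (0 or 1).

Answer: 1 1 0 1 1
0 0 0 1 0
1 0 0 0 0
1 0 1 1 0

Derivation:
After press 1 at (2,1):
1 1 0 1 1
0 0 0 1 0
1 0 0 0 0
1 0 1 1 0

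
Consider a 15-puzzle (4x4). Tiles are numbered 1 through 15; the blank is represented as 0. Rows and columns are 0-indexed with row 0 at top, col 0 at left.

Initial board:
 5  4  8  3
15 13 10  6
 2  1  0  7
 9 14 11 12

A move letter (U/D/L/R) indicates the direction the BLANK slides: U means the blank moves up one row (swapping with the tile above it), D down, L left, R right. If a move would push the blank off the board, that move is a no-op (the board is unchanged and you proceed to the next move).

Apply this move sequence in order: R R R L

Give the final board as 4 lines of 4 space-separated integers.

Answer:  5  4  8  3
15 13 10  6
 2  1  0  7
 9 14 11 12

Derivation:
After move 1 (R):
 5  4  8  3
15 13 10  6
 2  1  7  0
 9 14 11 12

After move 2 (R):
 5  4  8  3
15 13 10  6
 2  1  7  0
 9 14 11 12

After move 3 (R):
 5  4  8  3
15 13 10  6
 2  1  7  0
 9 14 11 12

After move 4 (L):
 5  4  8  3
15 13 10  6
 2  1  0  7
 9 14 11 12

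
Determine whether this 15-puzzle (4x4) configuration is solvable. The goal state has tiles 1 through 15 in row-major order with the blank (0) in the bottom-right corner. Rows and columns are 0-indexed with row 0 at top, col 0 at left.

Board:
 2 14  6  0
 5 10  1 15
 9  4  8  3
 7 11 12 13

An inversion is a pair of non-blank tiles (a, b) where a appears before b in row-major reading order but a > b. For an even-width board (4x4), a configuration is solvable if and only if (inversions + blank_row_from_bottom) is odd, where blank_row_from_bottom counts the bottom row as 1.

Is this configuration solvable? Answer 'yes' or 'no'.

Inversions: 41
Blank is in row 0 (0-indexed from top), which is row 4 counting from the bottom (bottom = 1).
41 + 4 = 45, which is odd, so the puzzle is solvable.

Answer: yes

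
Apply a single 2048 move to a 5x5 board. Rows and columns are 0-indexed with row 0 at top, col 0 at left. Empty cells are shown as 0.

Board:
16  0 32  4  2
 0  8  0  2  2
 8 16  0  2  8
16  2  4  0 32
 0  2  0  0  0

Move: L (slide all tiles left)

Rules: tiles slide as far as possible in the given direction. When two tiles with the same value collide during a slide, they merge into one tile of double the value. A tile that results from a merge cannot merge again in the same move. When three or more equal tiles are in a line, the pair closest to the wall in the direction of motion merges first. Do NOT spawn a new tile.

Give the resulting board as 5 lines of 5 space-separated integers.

Slide left:
row 0: [16, 0, 32, 4, 2] -> [16, 32, 4, 2, 0]
row 1: [0, 8, 0, 2, 2] -> [8, 4, 0, 0, 0]
row 2: [8, 16, 0, 2, 8] -> [8, 16, 2, 8, 0]
row 3: [16, 2, 4, 0, 32] -> [16, 2, 4, 32, 0]
row 4: [0, 2, 0, 0, 0] -> [2, 0, 0, 0, 0]

Answer: 16 32  4  2  0
 8  4  0  0  0
 8 16  2  8  0
16  2  4 32  0
 2  0  0  0  0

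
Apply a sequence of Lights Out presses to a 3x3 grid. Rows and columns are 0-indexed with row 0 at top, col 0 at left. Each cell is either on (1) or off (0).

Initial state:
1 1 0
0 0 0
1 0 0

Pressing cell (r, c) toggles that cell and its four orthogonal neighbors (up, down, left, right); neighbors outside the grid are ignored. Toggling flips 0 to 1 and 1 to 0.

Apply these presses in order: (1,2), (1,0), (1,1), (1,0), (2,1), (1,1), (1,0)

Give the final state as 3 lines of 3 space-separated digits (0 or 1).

Answer: 0 1 1
1 1 1
1 1 0

Derivation:
After press 1 at (1,2):
1 1 1
0 1 1
1 0 1

After press 2 at (1,0):
0 1 1
1 0 1
0 0 1

After press 3 at (1,1):
0 0 1
0 1 0
0 1 1

After press 4 at (1,0):
1 0 1
1 0 0
1 1 1

After press 5 at (2,1):
1 0 1
1 1 0
0 0 0

After press 6 at (1,1):
1 1 1
0 0 1
0 1 0

After press 7 at (1,0):
0 1 1
1 1 1
1 1 0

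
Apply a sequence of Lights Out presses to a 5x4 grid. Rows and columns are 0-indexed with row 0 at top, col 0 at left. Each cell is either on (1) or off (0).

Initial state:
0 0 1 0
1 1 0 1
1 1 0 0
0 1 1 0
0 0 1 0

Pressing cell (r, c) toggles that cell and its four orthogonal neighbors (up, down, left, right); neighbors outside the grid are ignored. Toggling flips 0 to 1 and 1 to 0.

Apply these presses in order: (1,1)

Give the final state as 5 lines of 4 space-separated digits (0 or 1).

Answer: 0 1 1 0
0 0 1 1
1 0 0 0
0 1 1 0
0 0 1 0

Derivation:
After press 1 at (1,1):
0 1 1 0
0 0 1 1
1 0 0 0
0 1 1 0
0 0 1 0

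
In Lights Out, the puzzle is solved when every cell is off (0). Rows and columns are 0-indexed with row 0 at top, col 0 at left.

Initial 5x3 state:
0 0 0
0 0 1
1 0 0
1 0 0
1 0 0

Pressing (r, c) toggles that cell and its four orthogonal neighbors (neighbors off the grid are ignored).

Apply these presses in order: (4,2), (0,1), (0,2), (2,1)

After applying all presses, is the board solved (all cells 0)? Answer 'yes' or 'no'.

Answer: no

Derivation:
After press 1 at (4,2):
0 0 0
0 0 1
1 0 0
1 0 1
1 1 1

After press 2 at (0,1):
1 1 1
0 1 1
1 0 0
1 0 1
1 1 1

After press 3 at (0,2):
1 0 0
0 1 0
1 0 0
1 0 1
1 1 1

After press 4 at (2,1):
1 0 0
0 0 0
0 1 1
1 1 1
1 1 1

Lights still on: 9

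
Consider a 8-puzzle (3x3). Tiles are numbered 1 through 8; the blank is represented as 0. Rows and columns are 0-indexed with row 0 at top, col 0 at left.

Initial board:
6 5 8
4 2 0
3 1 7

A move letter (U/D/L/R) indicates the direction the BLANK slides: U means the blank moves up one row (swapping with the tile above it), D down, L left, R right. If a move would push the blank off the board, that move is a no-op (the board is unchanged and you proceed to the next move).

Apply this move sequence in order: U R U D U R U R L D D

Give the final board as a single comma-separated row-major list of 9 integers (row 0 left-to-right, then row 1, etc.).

Answer: 6, 2, 5, 4, 1, 8, 3, 0, 7

Derivation:
After move 1 (U):
6 5 0
4 2 8
3 1 7

After move 2 (R):
6 5 0
4 2 8
3 1 7

After move 3 (U):
6 5 0
4 2 8
3 1 7

After move 4 (D):
6 5 8
4 2 0
3 1 7

After move 5 (U):
6 5 0
4 2 8
3 1 7

After move 6 (R):
6 5 0
4 2 8
3 1 7

After move 7 (U):
6 5 0
4 2 8
3 1 7

After move 8 (R):
6 5 0
4 2 8
3 1 7

After move 9 (L):
6 0 5
4 2 8
3 1 7

After move 10 (D):
6 2 5
4 0 8
3 1 7

After move 11 (D):
6 2 5
4 1 8
3 0 7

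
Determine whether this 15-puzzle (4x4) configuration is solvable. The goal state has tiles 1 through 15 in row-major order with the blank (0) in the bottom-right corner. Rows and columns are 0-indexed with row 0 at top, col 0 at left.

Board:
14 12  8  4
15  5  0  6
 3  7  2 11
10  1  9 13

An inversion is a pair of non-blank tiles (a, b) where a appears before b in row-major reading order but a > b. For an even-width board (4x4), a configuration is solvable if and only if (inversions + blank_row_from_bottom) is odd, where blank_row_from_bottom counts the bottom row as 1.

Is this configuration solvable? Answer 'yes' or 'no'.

Inversions: 60
Blank is in row 1 (0-indexed from top), which is row 3 counting from the bottom (bottom = 1).
60 + 3 = 63, which is odd, so the puzzle is solvable.

Answer: yes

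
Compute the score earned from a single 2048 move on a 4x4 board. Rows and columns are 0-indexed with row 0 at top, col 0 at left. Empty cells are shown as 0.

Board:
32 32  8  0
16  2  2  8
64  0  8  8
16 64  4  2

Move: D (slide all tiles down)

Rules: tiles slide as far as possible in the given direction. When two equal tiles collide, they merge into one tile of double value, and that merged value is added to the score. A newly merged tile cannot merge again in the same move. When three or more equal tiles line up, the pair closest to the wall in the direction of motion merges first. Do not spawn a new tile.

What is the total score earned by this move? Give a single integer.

Slide down:
col 0: [32, 16, 64, 16] -> [32, 16, 64, 16]  score +0 (running 0)
col 1: [32, 2, 0, 64] -> [0, 32, 2, 64]  score +0 (running 0)
col 2: [8, 2, 8, 4] -> [8, 2, 8, 4]  score +0 (running 0)
col 3: [0, 8, 8, 2] -> [0, 0, 16, 2]  score +16 (running 16)
Board after move:
32  0  8  0
16 32  2  0
64  2  8 16
16 64  4  2

Answer: 16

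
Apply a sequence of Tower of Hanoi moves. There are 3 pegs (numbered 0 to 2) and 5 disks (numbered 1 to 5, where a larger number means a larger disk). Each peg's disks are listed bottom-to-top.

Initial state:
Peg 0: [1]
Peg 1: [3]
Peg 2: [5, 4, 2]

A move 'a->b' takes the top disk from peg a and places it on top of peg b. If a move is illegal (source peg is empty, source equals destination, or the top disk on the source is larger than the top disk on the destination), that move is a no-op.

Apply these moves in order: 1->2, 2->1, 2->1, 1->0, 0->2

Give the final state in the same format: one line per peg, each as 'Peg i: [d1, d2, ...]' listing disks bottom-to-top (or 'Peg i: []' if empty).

Answer: Peg 0: []
Peg 1: [3, 2]
Peg 2: [5, 4, 1]

Derivation:
After move 1 (1->2):
Peg 0: [1]
Peg 1: [3]
Peg 2: [5, 4, 2]

After move 2 (2->1):
Peg 0: [1]
Peg 1: [3, 2]
Peg 2: [5, 4]

After move 3 (2->1):
Peg 0: [1]
Peg 1: [3, 2]
Peg 2: [5, 4]

After move 4 (1->0):
Peg 0: [1]
Peg 1: [3, 2]
Peg 2: [5, 4]

After move 5 (0->2):
Peg 0: []
Peg 1: [3, 2]
Peg 2: [5, 4, 1]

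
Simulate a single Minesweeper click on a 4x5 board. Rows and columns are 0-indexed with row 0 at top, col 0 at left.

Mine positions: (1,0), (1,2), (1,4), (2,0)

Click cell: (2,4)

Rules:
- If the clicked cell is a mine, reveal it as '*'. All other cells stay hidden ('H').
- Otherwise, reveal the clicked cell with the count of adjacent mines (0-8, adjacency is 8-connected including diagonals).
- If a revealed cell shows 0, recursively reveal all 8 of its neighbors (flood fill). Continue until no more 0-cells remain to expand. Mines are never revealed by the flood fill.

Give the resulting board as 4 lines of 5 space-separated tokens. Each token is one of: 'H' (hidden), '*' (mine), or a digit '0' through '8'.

H H H H H
H H H H H
H H H H 1
H H H H H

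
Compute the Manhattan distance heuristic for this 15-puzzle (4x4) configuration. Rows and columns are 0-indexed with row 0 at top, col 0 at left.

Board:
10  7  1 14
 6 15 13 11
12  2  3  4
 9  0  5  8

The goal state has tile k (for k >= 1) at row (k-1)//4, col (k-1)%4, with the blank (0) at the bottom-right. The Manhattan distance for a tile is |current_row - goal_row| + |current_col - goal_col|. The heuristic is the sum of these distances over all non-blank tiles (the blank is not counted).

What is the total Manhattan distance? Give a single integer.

Tile 10: (0,0)->(2,1) = 3
Tile 7: (0,1)->(1,2) = 2
Tile 1: (0,2)->(0,0) = 2
Tile 14: (0,3)->(3,1) = 5
Tile 6: (1,0)->(1,1) = 1
Tile 15: (1,1)->(3,2) = 3
Tile 13: (1,2)->(3,0) = 4
Tile 11: (1,3)->(2,2) = 2
Tile 12: (2,0)->(2,3) = 3
Tile 2: (2,1)->(0,1) = 2
Tile 3: (2,2)->(0,2) = 2
Tile 4: (2,3)->(0,3) = 2
Tile 9: (3,0)->(2,0) = 1
Tile 5: (3,2)->(1,0) = 4
Tile 8: (3,3)->(1,3) = 2
Sum: 3 + 2 + 2 + 5 + 1 + 3 + 4 + 2 + 3 + 2 + 2 + 2 + 1 + 4 + 2 = 38

Answer: 38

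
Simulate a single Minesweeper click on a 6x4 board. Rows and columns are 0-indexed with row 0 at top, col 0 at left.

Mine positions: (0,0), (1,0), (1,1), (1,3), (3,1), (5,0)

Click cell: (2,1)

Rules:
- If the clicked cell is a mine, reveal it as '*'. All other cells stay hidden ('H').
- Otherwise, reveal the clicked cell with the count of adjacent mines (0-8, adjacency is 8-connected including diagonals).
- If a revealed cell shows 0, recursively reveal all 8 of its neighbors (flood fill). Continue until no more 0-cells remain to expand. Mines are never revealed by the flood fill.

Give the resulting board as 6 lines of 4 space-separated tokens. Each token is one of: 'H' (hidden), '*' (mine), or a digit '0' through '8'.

H H H H
H H H H
H 3 H H
H H H H
H H H H
H H H H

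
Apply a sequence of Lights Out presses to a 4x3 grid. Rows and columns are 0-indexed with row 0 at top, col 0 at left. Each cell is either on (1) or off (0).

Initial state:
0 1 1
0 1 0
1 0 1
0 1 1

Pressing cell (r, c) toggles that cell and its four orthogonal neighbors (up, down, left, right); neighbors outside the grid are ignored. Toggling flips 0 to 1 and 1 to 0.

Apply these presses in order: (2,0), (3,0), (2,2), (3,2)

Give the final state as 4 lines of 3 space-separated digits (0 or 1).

After press 1 at (2,0):
0 1 1
1 1 0
0 1 1
1 1 1

After press 2 at (3,0):
0 1 1
1 1 0
1 1 1
0 0 1

After press 3 at (2,2):
0 1 1
1 1 1
1 0 0
0 0 0

After press 4 at (3,2):
0 1 1
1 1 1
1 0 1
0 1 1

Answer: 0 1 1
1 1 1
1 0 1
0 1 1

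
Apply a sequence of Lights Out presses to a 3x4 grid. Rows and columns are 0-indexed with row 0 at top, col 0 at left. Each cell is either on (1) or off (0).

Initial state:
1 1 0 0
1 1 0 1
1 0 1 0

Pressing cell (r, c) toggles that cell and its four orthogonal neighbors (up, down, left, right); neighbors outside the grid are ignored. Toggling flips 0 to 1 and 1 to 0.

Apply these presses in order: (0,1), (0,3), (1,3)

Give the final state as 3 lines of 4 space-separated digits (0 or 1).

After press 1 at (0,1):
0 0 1 0
1 0 0 1
1 0 1 0

After press 2 at (0,3):
0 0 0 1
1 0 0 0
1 0 1 0

After press 3 at (1,3):
0 0 0 0
1 0 1 1
1 0 1 1

Answer: 0 0 0 0
1 0 1 1
1 0 1 1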